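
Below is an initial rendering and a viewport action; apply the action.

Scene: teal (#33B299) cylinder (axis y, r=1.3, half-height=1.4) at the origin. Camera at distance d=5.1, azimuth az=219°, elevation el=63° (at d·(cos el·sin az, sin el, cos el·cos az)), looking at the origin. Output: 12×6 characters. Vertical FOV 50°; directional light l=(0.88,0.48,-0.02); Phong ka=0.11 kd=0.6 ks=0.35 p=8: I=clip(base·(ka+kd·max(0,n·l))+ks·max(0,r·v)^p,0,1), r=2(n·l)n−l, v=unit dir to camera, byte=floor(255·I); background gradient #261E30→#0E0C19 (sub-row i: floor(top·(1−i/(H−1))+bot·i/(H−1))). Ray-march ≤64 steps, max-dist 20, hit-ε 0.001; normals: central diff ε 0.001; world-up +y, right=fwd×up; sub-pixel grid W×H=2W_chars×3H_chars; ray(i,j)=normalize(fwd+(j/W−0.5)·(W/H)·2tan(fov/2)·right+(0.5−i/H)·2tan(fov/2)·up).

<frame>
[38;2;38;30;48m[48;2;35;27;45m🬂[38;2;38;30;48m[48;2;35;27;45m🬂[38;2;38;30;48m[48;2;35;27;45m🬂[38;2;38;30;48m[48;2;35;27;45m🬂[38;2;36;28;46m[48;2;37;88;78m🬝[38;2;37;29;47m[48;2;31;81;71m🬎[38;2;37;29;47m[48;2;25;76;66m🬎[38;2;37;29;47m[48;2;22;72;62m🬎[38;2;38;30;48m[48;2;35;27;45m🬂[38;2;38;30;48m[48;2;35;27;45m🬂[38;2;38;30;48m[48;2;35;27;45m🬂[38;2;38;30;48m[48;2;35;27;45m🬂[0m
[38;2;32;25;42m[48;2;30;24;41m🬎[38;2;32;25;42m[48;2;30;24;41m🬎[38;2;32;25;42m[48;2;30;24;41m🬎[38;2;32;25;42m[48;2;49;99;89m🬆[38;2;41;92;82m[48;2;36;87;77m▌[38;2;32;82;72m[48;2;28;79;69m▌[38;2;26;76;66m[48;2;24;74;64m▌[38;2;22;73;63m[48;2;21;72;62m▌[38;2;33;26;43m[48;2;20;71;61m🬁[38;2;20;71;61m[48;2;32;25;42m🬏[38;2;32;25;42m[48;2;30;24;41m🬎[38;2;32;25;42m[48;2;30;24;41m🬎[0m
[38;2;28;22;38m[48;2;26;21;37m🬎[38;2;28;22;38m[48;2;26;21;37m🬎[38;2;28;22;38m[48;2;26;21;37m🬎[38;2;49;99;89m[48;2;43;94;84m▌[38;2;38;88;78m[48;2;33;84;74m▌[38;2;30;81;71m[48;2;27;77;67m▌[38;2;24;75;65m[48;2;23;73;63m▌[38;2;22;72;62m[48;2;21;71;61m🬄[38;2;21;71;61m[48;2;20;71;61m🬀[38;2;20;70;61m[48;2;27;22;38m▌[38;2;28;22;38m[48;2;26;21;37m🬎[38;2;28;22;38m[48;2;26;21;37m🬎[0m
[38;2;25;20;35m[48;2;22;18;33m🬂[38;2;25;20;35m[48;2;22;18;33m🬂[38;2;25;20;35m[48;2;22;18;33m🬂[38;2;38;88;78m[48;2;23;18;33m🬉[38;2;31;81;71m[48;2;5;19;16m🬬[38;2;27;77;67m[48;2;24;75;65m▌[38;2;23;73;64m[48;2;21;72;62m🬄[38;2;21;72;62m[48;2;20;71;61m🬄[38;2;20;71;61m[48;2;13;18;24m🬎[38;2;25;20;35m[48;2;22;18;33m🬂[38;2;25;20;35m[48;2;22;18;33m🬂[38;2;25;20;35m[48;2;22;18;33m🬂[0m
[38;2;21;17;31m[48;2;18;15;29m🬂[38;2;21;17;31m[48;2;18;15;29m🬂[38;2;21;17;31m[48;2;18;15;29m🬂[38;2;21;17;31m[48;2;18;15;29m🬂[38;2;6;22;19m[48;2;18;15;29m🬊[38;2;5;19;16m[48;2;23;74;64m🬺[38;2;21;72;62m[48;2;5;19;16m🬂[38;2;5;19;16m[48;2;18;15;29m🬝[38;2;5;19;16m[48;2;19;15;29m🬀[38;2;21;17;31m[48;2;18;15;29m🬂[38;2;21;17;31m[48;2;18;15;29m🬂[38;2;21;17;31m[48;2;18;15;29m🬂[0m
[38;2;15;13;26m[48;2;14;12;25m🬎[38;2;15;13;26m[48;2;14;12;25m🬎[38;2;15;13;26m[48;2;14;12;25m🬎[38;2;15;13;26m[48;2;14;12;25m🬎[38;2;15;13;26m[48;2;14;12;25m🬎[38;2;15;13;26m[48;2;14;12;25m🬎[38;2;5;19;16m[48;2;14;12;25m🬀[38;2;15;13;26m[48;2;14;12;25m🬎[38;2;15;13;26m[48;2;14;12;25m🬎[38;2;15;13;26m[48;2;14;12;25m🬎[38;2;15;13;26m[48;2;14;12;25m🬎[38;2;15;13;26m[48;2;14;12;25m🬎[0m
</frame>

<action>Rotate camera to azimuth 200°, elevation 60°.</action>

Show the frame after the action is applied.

<frame>
[38;2;38;30;48m[48;2;35;27;45m🬂[38;2;38;30;48m[48;2;35;27;45m🬂[38;2;38;30;48m[48;2;35;27;45m🬂[38;2;38;30;48m[48;2;35;27;45m🬂[38;2;36;28;46m[48;2;22;73;63m🬝[38;2;37;29;47m[48;2;21;71;61m🬎[38;2;37;29;47m[48;2;20;71;61m🬎[38;2;37;29;47m[48;2;20;70;60m🬎[38;2;38;30;48m[48;2;35;27;45m🬂[38;2;38;30;48m[48;2;35;27;45m🬂[38;2;38;30;48m[48;2;35;27;45m🬂[38;2;38;30;48m[48;2;35;27;45m🬂[0m
[38;2;32;25;42m[48;2;30;24;41m🬎[38;2;32;25;42m[48;2;30;24;41m🬎[38;2;32;25;42m[48;2;30;24;41m🬎[38;2;32;25;42m[48;2;28;78;68m🬆[38;2;23;73;63m[48;2;24;75;65m▐[38;2;21;71;61m[48;2;22;72;62m▐[38;2;20;71;61m[48;2;21;71;61m🬬[38;2;20;70;60m[48;2;20;71;61m🬨[38;2;20;70;60m[48;2;33;26;43m🬺[38;2;20;70;60m[48;2;32;25;42m🬏[38;2;32;25;42m[48;2;30;24;41m🬎[38;2;32;25;42m[48;2;30;24;41m🬎[0m
[38;2;28;22;38m[48;2;26;21;37m🬎[38;2;28;22;38m[48;2;26;21;37m🬎[38;2;28;22;38m[48;2;26;21;37m🬎[38;2;28;78;68m[48;2;31;82;72m▐[38;2;23;74;64m[48;2;25;76;66m▐[38;2;22;73;63m[48;2;21;72;62m▌[38;2;21;71;61m[48;2;20;71;61m▌[38;2;20;71;61m[48;2;20;70;60m▌[38;2;20;70;60m[48;2;20;70;60m [38;2;20;70;60m[48;2;27;22;38m▌[38;2;28;22;38m[48;2;26;21;37m🬎[38;2;28;22;38m[48;2;26;21;37m🬎[0m
[38;2;25;20;35m[48;2;22;18;33m🬂[38;2;25;20;35m[48;2;22;18;33m🬂[38;2;25;20;35m[48;2;22;18;33m🬂[38;2;23;71;61m[48;2;23;18;33m🬉[38;2;25;75;65m[48;2;10;36;31m🬎[38;2;22;73;63m[48;2;21;72;62m▌[38;2;21;71;61m[48;2;20;71;61m▌[38;2;20;70;60m[48;2;5;19;16m🬝[38;2;20;70;60m[48;2;10;18;21m🬆[38;2;25;20;35m[48;2;22;18;33m🬂[38;2;25;20;35m[48;2;22;18;33m🬂[38;2;25;20;35m[48;2;22;18;33m🬂[0m
[38;2;21;17;31m[48;2;18;15;29m🬂[38;2;21;17;31m[48;2;18;15;29m🬂[38;2;21;17;31m[48;2;18;15;29m🬂[38;2;21;17;31m[48;2;18;15;29m🬂[38;2;14;52;44m[48;2;16;19;29m🬈[38;2;5;19;16m[48;2;7;26;22m🬬[38;2;5;19;16m[48;2;5;19;16m [38;2;5;19;16m[48;2;18;15;29m🬝[38;2;5;19;16m[48;2;19;15;29m🬀[38;2;21;17;31m[48;2;18;15;29m🬂[38;2;21;17;31m[48;2;18;15;29m🬂[38;2;21;17;31m[48;2;18;15;29m🬂[0m
[38;2;15;13;26m[48;2;14;12;25m🬎[38;2;15;13;26m[48;2;14;12;25m🬎[38;2;15;13;26m[48;2;14;12;25m🬎[38;2;15;13;26m[48;2;14;12;25m🬎[38;2;15;13;26m[48;2;14;12;25m🬎[38;2;14;12;25m[48;2;5;19;16m🬺[38;2;5;19;16m[48;2;14;12;25m🬂[38;2;15;13;26m[48;2;14;12;25m🬎[38;2;15;13;26m[48;2;14;12;25m🬎[38;2;15;13;26m[48;2;14;12;25m🬎[38;2;15;13;26m[48;2;14;12;25m🬎[38;2;15;13;26m[48;2;14;12;25m🬎[0m
</frame>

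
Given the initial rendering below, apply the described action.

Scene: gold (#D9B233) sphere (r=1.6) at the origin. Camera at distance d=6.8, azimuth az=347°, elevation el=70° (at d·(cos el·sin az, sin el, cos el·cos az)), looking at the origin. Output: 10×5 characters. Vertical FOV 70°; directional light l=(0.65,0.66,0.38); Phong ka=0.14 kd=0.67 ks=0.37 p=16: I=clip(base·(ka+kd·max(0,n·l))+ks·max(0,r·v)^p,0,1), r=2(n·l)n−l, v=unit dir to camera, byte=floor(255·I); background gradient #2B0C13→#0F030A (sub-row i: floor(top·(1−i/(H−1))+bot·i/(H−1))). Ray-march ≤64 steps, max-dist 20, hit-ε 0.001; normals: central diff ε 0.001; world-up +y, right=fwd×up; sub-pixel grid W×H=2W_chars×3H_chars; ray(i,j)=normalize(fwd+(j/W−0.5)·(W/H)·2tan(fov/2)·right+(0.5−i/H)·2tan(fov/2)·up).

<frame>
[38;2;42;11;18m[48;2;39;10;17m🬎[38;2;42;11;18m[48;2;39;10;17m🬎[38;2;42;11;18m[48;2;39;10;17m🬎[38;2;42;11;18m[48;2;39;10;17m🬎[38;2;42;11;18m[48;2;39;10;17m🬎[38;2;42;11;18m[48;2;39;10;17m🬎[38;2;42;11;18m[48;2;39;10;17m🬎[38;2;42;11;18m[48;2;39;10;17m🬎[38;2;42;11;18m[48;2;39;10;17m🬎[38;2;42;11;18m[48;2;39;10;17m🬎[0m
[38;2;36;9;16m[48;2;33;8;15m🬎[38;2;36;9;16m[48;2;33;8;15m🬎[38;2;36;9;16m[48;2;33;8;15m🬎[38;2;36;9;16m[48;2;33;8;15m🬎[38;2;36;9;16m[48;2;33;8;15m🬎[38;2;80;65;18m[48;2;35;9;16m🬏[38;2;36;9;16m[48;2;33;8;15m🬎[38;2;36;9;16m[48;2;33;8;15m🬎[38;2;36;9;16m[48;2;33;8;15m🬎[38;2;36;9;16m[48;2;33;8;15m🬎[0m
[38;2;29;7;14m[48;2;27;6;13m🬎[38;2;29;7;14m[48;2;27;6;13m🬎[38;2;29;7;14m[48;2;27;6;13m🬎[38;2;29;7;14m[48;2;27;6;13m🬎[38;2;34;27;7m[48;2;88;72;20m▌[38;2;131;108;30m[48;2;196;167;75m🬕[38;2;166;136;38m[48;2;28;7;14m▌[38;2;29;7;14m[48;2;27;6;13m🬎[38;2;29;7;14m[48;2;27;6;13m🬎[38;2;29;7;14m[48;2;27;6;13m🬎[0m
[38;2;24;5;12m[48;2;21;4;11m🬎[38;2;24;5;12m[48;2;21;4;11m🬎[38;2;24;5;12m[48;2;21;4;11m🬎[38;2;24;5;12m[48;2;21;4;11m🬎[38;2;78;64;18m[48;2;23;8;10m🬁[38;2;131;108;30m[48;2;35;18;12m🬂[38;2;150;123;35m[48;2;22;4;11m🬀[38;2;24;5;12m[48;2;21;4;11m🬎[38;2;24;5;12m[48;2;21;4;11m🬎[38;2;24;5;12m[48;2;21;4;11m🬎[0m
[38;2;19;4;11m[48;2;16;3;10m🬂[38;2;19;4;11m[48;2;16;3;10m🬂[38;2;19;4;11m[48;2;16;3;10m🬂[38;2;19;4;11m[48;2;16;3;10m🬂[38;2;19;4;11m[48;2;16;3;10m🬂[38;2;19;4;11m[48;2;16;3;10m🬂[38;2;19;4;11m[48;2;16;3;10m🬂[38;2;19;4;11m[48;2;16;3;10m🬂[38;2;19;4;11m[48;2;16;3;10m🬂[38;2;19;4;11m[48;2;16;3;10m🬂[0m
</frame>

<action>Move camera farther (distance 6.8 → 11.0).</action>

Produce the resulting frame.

<frame>
[38;2;42;11;18m[48;2;39;10;17m🬎[38;2;42;11;18m[48;2;39;10;17m🬎[38;2;42;11;18m[48;2;39;10;17m🬎[38;2;42;11;18m[48;2;39;10;17m🬎[38;2;42;11;18m[48;2;39;10;17m🬎[38;2;42;11;18m[48;2;39;10;17m🬎[38;2;42;11;18m[48;2;39;10;17m🬎[38;2;42;11;18m[48;2;39;10;17m🬎[38;2;42;11;18m[48;2;39;10;17m🬎[38;2;42;11;18m[48;2;39;10;17m🬎[0m
[38;2;36;9;16m[48;2;33;8;15m🬎[38;2;36;9;16m[48;2;33;8;15m🬎[38;2;36;9;16m[48;2;33;8;15m🬎[38;2;36;9;16m[48;2;33;8;15m🬎[38;2;36;9;16m[48;2;33;8;15m🬎[38;2;36;9;16m[48;2;33;8;15m🬎[38;2;36;9;16m[48;2;33;8;15m🬎[38;2;36;9;16m[48;2;33;8;15m🬎[38;2;36;9;16m[48;2;33;8;15m🬎[38;2;36;9;16m[48;2;33;8;15m🬎[0m
[38;2;29;7;14m[48;2;27;6;13m🬎[38;2;29;7;14m[48;2;27;6;13m🬎[38;2;29;7;14m[48;2;27;6;13m🬎[38;2;29;7;14m[48;2;27;6;13m🬎[38;2;48;39;11m[48;2;29;7;14m🬦[38;2;53;35;16m[48;2;147;121;34m🬂[38;2;29;7;14m[48;2;27;6;13m🬎[38;2;29;7;14m[48;2;27;6;13m🬎[38;2;29;7;14m[48;2;27;6;13m🬎[38;2;29;7;14m[48;2;27;6;13m🬎[0m
[38;2;24;5;12m[48;2;21;4;11m🬎[38;2;24;5;12m[48;2;21;4;11m🬎[38;2;24;5;12m[48;2;21;4;11m🬎[38;2;24;5;12m[48;2;21;4;11m🬎[38;2;24;5;12m[48;2;21;4;11m🬎[38;2;72;59;16m[48;2;22;4;11m🬀[38;2;24;5;12m[48;2;21;4;11m🬎[38;2;24;5;12m[48;2;21;4;11m🬎[38;2;24;5;12m[48;2;21;4;11m🬎[38;2;24;5;12m[48;2;21;4;11m🬎[0m
[38;2;19;4;11m[48;2;16;3;10m🬂[38;2;19;4;11m[48;2;16;3;10m🬂[38;2;19;4;11m[48;2;16;3;10m🬂[38;2;19;4;11m[48;2;16;3;10m🬂[38;2;19;4;11m[48;2;16;3;10m🬂[38;2;19;4;11m[48;2;16;3;10m🬂[38;2;19;4;11m[48;2;16;3;10m🬂[38;2;19;4;11m[48;2;16;3;10m🬂[38;2;19;4;11m[48;2;16;3;10m🬂[38;2;19;4;11m[48;2;16;3;10m🬂[0m
</frame>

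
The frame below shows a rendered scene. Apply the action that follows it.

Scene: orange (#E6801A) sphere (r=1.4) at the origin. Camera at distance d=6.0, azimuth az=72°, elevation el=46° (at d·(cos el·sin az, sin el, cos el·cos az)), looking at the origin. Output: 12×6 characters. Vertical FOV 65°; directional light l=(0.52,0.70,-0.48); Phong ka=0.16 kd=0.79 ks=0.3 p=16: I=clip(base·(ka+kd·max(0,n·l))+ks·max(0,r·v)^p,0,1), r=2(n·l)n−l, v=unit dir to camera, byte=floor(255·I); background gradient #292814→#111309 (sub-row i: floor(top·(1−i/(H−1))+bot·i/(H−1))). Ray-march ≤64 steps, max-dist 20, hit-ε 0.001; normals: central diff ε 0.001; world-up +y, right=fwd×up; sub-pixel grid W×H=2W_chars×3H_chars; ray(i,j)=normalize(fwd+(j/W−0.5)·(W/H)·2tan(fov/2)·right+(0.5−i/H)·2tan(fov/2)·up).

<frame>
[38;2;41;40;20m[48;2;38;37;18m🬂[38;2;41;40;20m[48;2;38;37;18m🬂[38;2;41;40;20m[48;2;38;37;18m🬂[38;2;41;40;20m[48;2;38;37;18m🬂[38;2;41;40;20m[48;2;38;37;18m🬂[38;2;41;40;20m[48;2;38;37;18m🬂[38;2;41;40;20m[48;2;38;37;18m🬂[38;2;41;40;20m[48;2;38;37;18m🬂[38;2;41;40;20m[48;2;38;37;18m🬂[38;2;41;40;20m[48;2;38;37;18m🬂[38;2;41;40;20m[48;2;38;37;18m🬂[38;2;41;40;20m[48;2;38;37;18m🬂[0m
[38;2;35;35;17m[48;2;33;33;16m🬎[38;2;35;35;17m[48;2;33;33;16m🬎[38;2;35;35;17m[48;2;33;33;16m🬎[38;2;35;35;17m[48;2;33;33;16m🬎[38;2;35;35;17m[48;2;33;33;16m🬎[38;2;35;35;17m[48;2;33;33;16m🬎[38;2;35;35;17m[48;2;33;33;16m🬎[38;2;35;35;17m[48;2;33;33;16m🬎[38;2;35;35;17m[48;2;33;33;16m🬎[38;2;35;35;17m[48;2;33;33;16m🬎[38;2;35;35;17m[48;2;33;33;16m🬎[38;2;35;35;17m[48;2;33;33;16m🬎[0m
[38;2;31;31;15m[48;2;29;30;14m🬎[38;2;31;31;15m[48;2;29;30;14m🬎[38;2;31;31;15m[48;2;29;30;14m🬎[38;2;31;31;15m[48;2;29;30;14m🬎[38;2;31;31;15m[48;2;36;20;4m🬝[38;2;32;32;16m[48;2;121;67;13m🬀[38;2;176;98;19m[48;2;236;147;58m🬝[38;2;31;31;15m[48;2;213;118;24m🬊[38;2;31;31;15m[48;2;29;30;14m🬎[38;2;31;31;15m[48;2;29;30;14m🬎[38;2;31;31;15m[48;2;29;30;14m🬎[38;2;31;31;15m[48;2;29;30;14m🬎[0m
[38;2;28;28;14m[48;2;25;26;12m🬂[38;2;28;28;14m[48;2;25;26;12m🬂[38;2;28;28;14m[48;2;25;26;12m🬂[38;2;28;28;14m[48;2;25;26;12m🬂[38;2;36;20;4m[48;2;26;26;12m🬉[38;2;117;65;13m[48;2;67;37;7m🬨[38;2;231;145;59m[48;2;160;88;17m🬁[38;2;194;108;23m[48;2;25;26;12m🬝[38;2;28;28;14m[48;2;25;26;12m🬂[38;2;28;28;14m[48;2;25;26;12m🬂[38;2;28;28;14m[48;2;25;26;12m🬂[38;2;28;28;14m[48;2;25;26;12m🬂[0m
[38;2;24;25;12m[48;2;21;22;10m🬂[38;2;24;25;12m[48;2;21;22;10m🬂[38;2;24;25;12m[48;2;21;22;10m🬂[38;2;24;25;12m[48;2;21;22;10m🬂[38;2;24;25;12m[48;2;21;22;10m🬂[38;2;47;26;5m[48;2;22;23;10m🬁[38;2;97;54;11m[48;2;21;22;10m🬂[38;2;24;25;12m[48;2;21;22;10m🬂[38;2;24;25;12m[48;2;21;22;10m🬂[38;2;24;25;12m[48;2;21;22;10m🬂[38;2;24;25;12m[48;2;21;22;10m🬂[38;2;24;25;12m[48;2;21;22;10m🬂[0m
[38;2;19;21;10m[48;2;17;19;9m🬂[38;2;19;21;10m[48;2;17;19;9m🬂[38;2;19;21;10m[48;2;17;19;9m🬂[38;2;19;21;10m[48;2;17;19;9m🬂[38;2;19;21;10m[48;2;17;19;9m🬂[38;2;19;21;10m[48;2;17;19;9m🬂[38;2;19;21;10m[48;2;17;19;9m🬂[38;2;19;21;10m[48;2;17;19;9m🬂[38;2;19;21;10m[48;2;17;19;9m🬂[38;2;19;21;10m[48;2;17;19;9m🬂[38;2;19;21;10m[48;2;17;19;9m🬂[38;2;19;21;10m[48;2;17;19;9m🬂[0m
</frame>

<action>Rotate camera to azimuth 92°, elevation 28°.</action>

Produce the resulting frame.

<frame>
[38;2;41;40;20m[48;2;38;37;18m🬂[38;2;41;40;20m[48;2;38;37;18m🬂[38;2;41;40;20m[48;2;38;37;18m🬂[38;2;41;40;20m[48;2;38;37;18m🬂[38;2;41;40;20m[48;2;38;37;18m🬂[38;2;41;40;20m[48;2;38;37;18m🬂[38;2;41;40;20m[48;2;38;37;18m🬂[38;2;41;40;20m[48;2;38;37;18m🬂[38;2;41;40;20m[48;2;38;37;18m🬂[38;2;41;40;20m[48;2;38;37;18m🬂[38;2;41;40;20m[48;2;38;37;18m🬂[38;2;41;40;20m[48;2;38;37;18m🬂[0m
[38;2;35;35;17m[48;2;33;33;16m🬎[38;2;35;35;17m[48;2;33;33;16m🬎[38;2;35;35;17m[48;2;33;33;16m🬎[38;2;35;35;17m[48;2;33;33;16m🬎[38;2;35;35;17m[48;2;33;33;16m🬎[38;2;35;35;17m[48;2;33;33;16m🬎[38;2;35;35;17m[48;2;33;33;16m🬎[38;2;35;35;17m[48;2;33;33;16m🬎[38;2;35;35;17m[48;2;33;33;16m🬎[38;2;35;35;17m[48;2;33;33;16m🬎[38;2;35;35;17m[48;2;33;33;16m🬎[38;2;35;35;17m[48;2;33;33;16m🬎[0m
[38;2;31;31;15m[48;2;29;30;14m🬎[38;2;31;31;15m[48;2;29;30;14m🬎[38;2;31;31;15m[48;2;29;30;14m🬎[38;2;31;31;15m[48;2;29;30;14m🬎[38;2;31;31;15m[48;2;67;37;7m🬝[38;2;32;32;16m[48;2;150;83;16m🬀[38;2;196;110;23m[48;2;255;173;80m🬝[38;2;31;31;15m[48;2;210;117;23m🬊[38;2;31;31;15m[48;2;29;30;14m🬎[38;2;31;31;15m[48;2;29;30;14m🬎[38;2;31;31;15m[48;2;29;30;14m🬎[38;2;31;31;15m[48;2;29;30;14m🬎[0m
[38;2;28;28;14m[48;2;25;26;12m🬂[38;2;28;28;14m[48;2;25;26;12m🬂[38;2;28;28;14m[48;2;25;26;12m🬂[38;2;28;28;14m[48;2;25;26;12m🬂[38;2;63;35;7m[48;2;28;25;11m🬁[38;2;139;77;15m[48;2;89;49;9m🬊[38;2;202;117;33m[48;2;154;85;17m🬂[38;2;178;99;19m[48;2;25;26;12m🬝[38;2;28;28;14m[48;2;25;26;12m🬂[38;2;28;28;14m[48;2;25;26;12m🬂[38;2;28;28;14m[48;2;25;26;12m🬂[38;2;28;28;14m[48;2;25;26;12m🬂[0m
[38;2;24;25;12m[48;2;21;22;10m🬂[38;2;24;25;12m[48;2;21;22;10m🬂[38;2;24;25;12m[48;2;21;22;10m🬂[38;2;24;25;12m[48;2;21;22;10m🬂[38;2;24;25;12m[48;2;21;22;10m🬂[38;2;41;23;4m[48;2;22;23;10m🬁[38;2;81;44;8m[48;2;21;22;10m🬂[38;2;24;25;12m[48;2;21;22;10m🬂[38;2;24;25;12m[48;2;21;22;10m🬂[38;2;24;25;12m[48;2;21;22;10m🬂[38;2;24;25;12m[48;2;21;22;10m🬂[38;2;24;25;12m[48;2;21;22;10m🬂[0m
[38;2;19;21;10m[48;2;17;19;9m🬂[38;2;19;21;10m[48;2;17;19;9m🬂[38;2;19;21;10m[48;2;17;19;9m🬂[38;2;19;21;10m[48;2;17;19;9m🬂[38;2;19;21;10m[48;2;17;19;9m🬂[38;2;19;21;10m[48;2;17;19;9m🬂[38;2;19;21;10m[48;2;17;19;9m🬂[38;2;19;21;10m[48;2;17;19;9m🬂[38;2;19;21;10m[48;2;17;19;9m🬂[38;2;19;21;10m[48;2;17;19;9m🬂[38;2;19;21;10m[48;2;17;19;9m🬂[38;2;19;21;10m[48;2;17;19;9m🬂[0m
</frame>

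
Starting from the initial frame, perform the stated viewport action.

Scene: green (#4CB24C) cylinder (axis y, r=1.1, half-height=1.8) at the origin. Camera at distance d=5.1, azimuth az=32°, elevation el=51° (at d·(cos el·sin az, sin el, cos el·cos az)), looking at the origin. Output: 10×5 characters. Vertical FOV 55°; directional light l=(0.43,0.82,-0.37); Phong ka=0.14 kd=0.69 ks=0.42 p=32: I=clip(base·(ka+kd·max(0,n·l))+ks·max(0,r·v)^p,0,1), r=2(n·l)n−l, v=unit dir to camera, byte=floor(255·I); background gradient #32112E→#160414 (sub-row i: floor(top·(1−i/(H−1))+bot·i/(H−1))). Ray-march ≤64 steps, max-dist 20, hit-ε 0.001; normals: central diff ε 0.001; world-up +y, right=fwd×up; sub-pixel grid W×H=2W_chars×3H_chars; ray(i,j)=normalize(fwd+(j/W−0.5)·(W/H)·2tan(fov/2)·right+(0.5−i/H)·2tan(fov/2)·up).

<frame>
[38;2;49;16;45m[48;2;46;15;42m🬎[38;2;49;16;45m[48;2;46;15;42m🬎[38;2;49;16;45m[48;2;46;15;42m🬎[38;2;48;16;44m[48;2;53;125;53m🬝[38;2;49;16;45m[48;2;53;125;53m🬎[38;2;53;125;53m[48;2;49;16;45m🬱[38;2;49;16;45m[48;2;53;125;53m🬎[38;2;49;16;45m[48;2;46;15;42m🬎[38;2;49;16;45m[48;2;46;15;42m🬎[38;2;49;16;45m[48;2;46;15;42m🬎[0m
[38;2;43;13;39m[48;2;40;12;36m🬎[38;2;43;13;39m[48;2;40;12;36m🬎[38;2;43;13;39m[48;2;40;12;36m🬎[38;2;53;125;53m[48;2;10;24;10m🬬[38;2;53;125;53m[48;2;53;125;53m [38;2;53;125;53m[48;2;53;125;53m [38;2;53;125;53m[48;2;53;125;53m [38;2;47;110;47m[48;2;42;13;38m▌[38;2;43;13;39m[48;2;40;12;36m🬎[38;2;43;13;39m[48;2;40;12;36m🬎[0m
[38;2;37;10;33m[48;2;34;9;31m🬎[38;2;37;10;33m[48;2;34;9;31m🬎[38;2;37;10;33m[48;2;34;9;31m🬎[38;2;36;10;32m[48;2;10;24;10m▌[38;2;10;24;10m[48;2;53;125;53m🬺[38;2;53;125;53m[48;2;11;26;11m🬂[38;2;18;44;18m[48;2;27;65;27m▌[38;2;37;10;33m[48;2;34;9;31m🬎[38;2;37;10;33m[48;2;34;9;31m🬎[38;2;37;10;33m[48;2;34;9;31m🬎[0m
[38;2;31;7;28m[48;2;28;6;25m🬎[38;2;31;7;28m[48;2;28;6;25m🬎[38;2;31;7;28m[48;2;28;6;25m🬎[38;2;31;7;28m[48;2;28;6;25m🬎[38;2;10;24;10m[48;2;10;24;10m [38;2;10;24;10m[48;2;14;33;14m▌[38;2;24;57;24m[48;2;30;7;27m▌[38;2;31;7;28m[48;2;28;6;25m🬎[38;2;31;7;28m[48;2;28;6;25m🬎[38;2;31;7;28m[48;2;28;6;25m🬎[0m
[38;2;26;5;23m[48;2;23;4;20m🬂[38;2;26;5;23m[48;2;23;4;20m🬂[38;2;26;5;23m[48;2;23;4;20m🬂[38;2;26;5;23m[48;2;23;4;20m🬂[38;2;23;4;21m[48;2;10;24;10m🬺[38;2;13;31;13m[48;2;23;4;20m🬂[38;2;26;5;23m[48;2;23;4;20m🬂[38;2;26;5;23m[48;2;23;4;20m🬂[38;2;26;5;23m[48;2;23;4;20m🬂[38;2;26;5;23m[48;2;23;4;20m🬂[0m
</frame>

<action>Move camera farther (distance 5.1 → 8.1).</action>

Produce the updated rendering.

<frame>
[38;2;49;16;45m[48;2;46;15;42m🬎[38;2;49;16;45m[48;2;46;15;42m🬎[38;2;49;16;45m[48;2;46;15;42m🬎[38;2;49;16;45m[48;2;46;15;42m🬎[38;2;49;16;45m[48;2;46;15;42m🬎[38;2;49;16;45m[48;2;46;15;42m🬎[38;2;49;16;45m[48;2;46;15;42m🬎[38;2;49;16;45m[48;2;46;15;42m🬎[38;2;49;16;45m[48;2;46;15;42m🬎[38;2;49;16;45m[48;2;46;15;42m🬎[0m
[38;2;43;13;39m[48;2;40;12;36m🬎[38;2;43;13;39m[48;2;40;12;36m🬎[38;2;43;13;39m[48;2;40;12;36m🬎[38;2;43;13;39m[48;2;40;12;36m🬎[38;2;43;13;39m[48;2;53;125;53m🬆[38;2;44;14;40m[48;2;53;125;53m🬂[38;2;53;125;53m[48;2;42;13;38m🬏[38;2;43;13;39m[48;2;40;12;36m🬎[38;2;43;13;39m[48;2;40;12;36m🬎[38;2;43;13;39m[48;2;40;12;36m🬎[0m
[38;2;37;10;33m[48;2;34;9;31m🬎[38;2;37;10;33m[48;2;34;9;31m🬎[38;2;37;10;33m[48;2;34;9;31m🬎[38;2;37;10;33m[48;2;34;9;31m🬎[38;2;53;125;53m[48;2;16;20;15m🬂[38;2;53;125;53m[48;2;14;33;14m🬂[38;2;43;102;43m[48;2;35;9;32m🬄[38;2;37;10;33m[48;2;34;9;31m🬎[38;2;37;10;33m[48;2;34;9;31m🬎[38;2;37;10;33m[48;2;34;9;31m🬎[0m
[38;2;31;7;28m[48;2;28;6;25m🬎[38;2;31;7;28m[48;2;28;6;25m🬎[38;2;31;7;28m[48;2;28;6;25m🬎[38;2;31;7;28m[48;2;28;6;25m🬎[38;2;29;6;26m[48;2;10;24;10m🬲[38;2;21;50;21m[48;2;19;15;17m🬉[38;2;31;7;28m[48;2;28;6;25m🬎[38;2;31;7;28m[48;2;28;6;25m🬎[38;2;31;7;28m[48;2;28;6;25m🬎[38;2;31;7;28m[48;2;28;6;25m🬎[0m
[38;2;26;5;23m[48;2;23;4;20m🬂[38;2;26;5;23m[48;2;23;4;20m🬂[38;2;26;5;23m[48;2;23;4;20m🬂[38;2;26;5;23m[48;2;23;4;20m🬂[38;2;26;5;23m[48;2;23;4;20m🬂[38;2;26;5;23m[48;2;23;4;20m🬂[38;2;26;5;23m[48;2;23;4;20m🬂[38;2;26;5;23m[48;2;23;4;20m🬂[38;2;26;5;23m[48;2;23;4;20m🬂[38;2;26;5;23m[48;2;23;4;20m🬂[0m
</frame>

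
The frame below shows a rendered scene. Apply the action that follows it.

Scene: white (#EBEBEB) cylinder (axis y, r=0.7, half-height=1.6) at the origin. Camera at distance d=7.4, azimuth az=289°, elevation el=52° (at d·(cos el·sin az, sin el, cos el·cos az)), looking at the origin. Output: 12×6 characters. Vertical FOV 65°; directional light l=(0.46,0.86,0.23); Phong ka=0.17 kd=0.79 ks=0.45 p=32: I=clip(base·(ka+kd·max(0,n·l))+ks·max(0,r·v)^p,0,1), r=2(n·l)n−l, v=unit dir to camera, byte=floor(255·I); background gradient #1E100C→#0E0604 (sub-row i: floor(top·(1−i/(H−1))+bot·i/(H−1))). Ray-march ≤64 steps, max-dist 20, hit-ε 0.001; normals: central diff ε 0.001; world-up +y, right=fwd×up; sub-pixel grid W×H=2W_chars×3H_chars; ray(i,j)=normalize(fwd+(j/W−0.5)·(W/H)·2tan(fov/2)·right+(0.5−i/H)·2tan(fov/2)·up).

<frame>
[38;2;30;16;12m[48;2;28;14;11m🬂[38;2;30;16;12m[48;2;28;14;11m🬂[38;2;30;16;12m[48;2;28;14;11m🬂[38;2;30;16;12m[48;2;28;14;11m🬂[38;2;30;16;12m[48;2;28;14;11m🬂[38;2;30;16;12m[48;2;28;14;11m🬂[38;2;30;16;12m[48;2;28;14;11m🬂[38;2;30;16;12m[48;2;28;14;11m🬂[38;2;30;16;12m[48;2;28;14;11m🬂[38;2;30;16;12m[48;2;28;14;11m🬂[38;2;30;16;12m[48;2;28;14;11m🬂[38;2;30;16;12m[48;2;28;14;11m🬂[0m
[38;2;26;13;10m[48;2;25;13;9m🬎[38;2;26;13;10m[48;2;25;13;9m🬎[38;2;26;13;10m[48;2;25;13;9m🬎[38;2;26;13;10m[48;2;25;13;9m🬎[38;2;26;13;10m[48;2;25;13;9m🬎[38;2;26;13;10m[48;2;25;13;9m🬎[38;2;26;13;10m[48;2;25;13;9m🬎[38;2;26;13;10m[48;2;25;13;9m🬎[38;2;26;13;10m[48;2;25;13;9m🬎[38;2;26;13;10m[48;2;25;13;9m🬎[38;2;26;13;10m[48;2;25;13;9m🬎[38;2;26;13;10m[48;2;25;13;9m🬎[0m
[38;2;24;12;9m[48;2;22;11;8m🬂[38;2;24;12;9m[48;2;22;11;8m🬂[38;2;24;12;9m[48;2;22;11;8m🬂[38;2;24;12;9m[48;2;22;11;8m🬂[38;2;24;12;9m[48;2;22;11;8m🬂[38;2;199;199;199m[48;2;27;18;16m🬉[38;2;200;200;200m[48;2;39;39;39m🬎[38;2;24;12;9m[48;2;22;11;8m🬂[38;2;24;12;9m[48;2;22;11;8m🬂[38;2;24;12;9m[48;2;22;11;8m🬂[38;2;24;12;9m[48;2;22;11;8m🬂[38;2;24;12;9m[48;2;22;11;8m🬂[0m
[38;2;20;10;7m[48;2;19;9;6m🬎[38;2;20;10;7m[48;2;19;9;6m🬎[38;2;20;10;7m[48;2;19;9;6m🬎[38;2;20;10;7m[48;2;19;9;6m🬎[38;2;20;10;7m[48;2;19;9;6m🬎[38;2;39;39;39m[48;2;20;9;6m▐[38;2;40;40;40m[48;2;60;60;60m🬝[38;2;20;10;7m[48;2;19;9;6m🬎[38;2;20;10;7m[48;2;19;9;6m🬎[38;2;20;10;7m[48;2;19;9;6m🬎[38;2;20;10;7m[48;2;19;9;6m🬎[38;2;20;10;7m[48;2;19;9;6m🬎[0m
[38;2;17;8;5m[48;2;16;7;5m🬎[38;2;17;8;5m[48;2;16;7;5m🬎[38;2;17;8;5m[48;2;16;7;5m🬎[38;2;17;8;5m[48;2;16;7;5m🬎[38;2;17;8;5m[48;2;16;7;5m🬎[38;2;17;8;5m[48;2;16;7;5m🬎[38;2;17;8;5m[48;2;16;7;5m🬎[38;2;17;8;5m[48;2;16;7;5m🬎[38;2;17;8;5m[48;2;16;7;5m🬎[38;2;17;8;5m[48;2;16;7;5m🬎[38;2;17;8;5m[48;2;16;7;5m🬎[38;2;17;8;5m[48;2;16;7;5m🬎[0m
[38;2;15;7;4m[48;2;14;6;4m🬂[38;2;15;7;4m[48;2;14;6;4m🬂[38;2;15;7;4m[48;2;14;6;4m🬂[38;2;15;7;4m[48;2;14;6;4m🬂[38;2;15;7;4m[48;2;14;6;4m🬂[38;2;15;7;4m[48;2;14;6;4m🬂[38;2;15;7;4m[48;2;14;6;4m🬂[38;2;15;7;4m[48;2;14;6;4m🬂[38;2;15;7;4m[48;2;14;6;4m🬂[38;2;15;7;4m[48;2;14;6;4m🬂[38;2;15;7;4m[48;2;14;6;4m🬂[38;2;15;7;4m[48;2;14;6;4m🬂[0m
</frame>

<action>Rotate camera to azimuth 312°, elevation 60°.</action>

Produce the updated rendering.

<frame>
[38;2;30;16;12m[48;2;28;14;11m🬂[38;2;30;16;12m[48;2;28;14;11m🬂[38;2;30;16;12m[48;2;28;14;11m🬂[38;2;30;16;12m[48;2;28;14;11m🬂[38;2;30;16;12m[48;2;28;14;11m🬂[38;2;30;16;12m[48;2;28;14;11m🬂[38;2;30;16;12m[48;2;28;14;11m🬂[38;2;30;16;12m[48;2;28;14;11m🬂[38;2;30;16;12m[48;2;28;14;11m🬂[38;2;30;16;12m[48;2;28;14;11m🬂[38;2;30;16;12m[48;2;28;14;11m🬂[38;2;30;16;12m[48;2;28;14;11m🬂[0m
[38;2;26;13;10m[48;2;25;13;9m🬎[38;2;26;13;10m[48;2;25;13;9m🬎[38;2;26;13;10m[48;2;25;13;9m🬎[38;2;26;13;10m[48;2;25;13;9m🬎[38;2;26;13;10m[48;2;25;13;9m🬎[38;2;26;13;10m[48;2;25;13;9m🬎[38;2;26;13;10m[48;2;25;13;9m🬎[38;2;26;13;10m[48;2;25;13;9m🬎[38;2;26;13;10m[48;2;25;13;9m🬎[38;2;26;13;10m[48;2;25;13;9m🬎[38;2;26;13;10m[48;2;25;13;9m🬎[38;2;26;13;10m[48;2;25;13;9m🬎[0m
[38;2;24;12;9m[48;2;22;11;8m🬂[38;2;24;12;9m[48;2;22;11;8m🬂[38;2;24;12;9m[48;2;22;11;8m🬂[38;2;24;12;9m[48;2;22;11;8m🬂[38;2;24;12;9m[48;2;22;11;8m🬂[38;2;199;199;199m[48;2;23;11;8m🬦[38;2;24;12;9m[48;2;199;199;199m🬁[38;2;24;12;9m[48;2;22;11;8m🬂[38;2;24;12;9m[48;2;22;11;8m🬂[38;2;24;12;9m[48;2;22;11;8m🬂[38;2;24;12;9m[48;2;22;11;8m🬂[38;2;24;12;9m[48;2;22;11;8m🬂[0m
[38;2;20;10;7m[48;2;19;9;6m🬎[38;2;20;10;7m[48;2;19;9;6m🬎[38;2;20;10;7m[48;2;19;9;6m🬎[38;2;20;10;7m[48;2;19;9;6m🬎[38;2;20;10;7m[48;2;19;9;6m🬎[38;2;39;39;39m[48;2;19;9;6m🬉[38;2;75;75;75m[48;2;34;31;30m🬉[38;2;20;10;7m[48;2;19;9;6m🬎[38;2;20;10;7m[48;2;19;9;6m🬎[38;2;20;10;7m[48;2;19;9;6m🬎[38;2;20;10;7m[48;2;19;9;6m🬎[38;2;20;10;7m[48;2;19;9;6m🬎[0m
[38;2;17;8;5m[48;2;16;7;5m🬎[38;2;17;8;5m[48;2;16;7;5m🬎[38;2;17;8;5m[48;2;16;7;5m🬎[38;2;17;8;5m[48;2;16;7;5m🬎[38;2;17;8;5m[48;2;16;7;5m🬎[38;2;17;8;5m[48;2;16;7;5m🬎[38;2;17;8;5m[48;2;16;7;5m🬎[38;2;17;8;5m[48;2;16;7;5m🬎[38;2;17;8;5m[48;2;16;7;5m🬎[38;2;17;8;5m[48;2;16;7;5m🬎[38;2;17;8;5m[48;2;16;7;5m🬎[38;2;17;8;5m[48;2;16;7;5m🬎[0m
[38;2;15;7;4m[48;2;14;6;4m🬂[38;2;15;7;4m[48;2;14;6;4m🬂[38;2;15;7;4m[48;2;14;6;4m🬂[38;2;15;7;4m[48;2;14;6;4m🬂[38;2;15;7;4m[48;2;14;6;4m🬂[38;2;15;7;4m[48;2;14;6;4m🬂[38;2;15;7;4m[48;2;14;6;4m🬂[38;2;15;7;4m[48;2;14;6;4m🬂[38;2;15;7;4m[48;2;14;6;4m🬂[38;2;15;7;4m[48;2;14;6;4m🬂[38;2;15;7;4m[48;2;14;6;4m🬂[38;2;15;7;4m[48;2;14;6;4m🬂[0m
</frame>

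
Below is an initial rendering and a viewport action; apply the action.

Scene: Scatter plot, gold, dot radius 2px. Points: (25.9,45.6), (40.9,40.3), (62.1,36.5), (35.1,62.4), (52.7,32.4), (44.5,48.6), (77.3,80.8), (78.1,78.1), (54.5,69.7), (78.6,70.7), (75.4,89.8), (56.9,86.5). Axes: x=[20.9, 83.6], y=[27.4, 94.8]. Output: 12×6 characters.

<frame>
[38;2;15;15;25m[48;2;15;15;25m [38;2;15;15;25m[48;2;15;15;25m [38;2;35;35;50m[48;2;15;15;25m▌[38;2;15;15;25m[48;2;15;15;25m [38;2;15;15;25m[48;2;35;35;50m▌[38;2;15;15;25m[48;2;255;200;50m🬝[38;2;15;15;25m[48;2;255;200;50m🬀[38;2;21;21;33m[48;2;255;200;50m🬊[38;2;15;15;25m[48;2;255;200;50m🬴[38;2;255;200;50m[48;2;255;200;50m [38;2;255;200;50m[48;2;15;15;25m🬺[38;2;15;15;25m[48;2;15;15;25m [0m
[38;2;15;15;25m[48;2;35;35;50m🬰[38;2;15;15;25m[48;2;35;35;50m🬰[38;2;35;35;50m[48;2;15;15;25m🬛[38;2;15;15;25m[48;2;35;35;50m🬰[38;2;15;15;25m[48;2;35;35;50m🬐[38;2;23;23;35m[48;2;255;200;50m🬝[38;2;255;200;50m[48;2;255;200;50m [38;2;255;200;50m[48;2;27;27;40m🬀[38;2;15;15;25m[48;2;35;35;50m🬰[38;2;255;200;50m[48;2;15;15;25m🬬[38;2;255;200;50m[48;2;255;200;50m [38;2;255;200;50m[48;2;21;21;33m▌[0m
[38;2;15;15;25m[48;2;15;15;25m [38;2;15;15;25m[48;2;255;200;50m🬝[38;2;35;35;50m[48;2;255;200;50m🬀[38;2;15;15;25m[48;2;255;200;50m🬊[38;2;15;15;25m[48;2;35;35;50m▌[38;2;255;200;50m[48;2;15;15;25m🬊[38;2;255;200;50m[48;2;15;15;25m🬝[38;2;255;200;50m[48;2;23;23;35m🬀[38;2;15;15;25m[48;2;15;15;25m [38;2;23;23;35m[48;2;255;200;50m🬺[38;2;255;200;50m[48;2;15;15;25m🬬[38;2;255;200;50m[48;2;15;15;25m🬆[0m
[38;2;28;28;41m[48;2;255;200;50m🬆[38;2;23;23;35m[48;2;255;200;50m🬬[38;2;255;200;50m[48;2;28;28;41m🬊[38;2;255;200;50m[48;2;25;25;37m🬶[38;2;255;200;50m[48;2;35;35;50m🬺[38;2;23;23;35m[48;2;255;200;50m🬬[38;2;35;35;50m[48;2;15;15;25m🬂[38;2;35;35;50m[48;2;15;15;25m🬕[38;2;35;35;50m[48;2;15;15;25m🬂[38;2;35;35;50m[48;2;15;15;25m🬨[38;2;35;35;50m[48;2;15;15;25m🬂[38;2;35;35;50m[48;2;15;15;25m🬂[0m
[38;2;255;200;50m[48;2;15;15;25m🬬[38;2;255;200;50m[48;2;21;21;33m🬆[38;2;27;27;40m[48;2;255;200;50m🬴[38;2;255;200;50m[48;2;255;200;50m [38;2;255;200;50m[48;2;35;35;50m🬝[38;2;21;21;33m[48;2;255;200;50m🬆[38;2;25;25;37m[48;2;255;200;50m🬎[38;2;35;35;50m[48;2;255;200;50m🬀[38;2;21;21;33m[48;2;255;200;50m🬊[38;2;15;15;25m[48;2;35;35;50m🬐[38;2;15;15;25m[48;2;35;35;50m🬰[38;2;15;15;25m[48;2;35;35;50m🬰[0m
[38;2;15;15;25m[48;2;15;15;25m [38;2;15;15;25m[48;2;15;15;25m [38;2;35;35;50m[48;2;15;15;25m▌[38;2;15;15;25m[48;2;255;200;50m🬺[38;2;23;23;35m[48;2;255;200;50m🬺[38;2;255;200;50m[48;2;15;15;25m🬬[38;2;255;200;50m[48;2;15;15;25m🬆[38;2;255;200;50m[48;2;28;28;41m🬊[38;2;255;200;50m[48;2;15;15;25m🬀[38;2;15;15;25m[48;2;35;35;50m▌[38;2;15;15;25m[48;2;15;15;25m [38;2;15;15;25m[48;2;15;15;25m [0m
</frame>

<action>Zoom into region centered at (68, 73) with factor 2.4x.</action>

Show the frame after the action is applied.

<frame>
[38;2;255;200;50m[48;2;15;15;25m🬬[38;2;255;200;50m[48;2;15;15;25m🬆[38;2;35;35;50m[48;2;15;15;25m▌[38;2;15;15;25m[48;2;15;15;25m [38;2;15;15;25m[48;2;35;35;50m▌[38;2;15;15;25m[48;2;15;15;25m [38;2;15;15;25m[48;2;15;15;25m [38;2;35;35;50m[48;2;15;15;25m▌[38;2;15;15;25m[48;2;15;15;25m [38;2;21;21;33m[48;2;255;200;50m🬆[38;2;15;15;25m[48;2;255;200;50m🬬[38;2;15;15;25m[48;2;15;15;25m [0m
[38;2;15;15;25m[48;2;35;35;50m🬰[38;2;15;15;25m[48;2;35;35;50m🬰[38;2;35;35;50m[48;2;15;15;25m🬛[38;2;15;15;25m[48;2;35;35;50m🬰[38;2;15;15;25m[48;2;35;35;50m🬐[38;2;15;15;25m[48;2;35;35;50m🬰[38;2;15;15;25m[48;2;35;35;50m🬰[38;2;35;35;50m[48;2;15;15;25m🬛[38;2;23;23;35m[48;2;255;200;50m🬺[38;2;255;200;50m[48;2;255;200;50m [38;2;255;200;50m[48;2;255;200;50m [38;2;23;23;35m[48;2;255;200;50m🬬[0m
[38;2;15;15;25m[48;2;255;200;50m🬬[38;2;15;15;25m[48;2;15;15;25m [38;2;35;35;50m[48;2;15;15;25m▌[38;2;15;15;25m[48;2;15;15;25m [38;2;15;15;25m[48;2;35;35;50m▌[38;2;15;15;25m[48;2;15;15;25m [38;2;15;15;25m[48;2;15;15;25m [38;2;35;35;50m[48;2;15;15;25m▌[38;2;15;15;25m[48;2;15;15;25m [38;2;20;20;31m[48;2;255;200;50m🬛[38;2;255;200;50m[48;2;15;15;25m🬴[38;2;15;15;25m[48;2;15;15;25m [0m
[38;2;255;200;50m[48;2;255;200;50m [38;2;255;200;50m[48;2;23;23;35m🬃[38;2;35;35;50m[48;2;15;15;25m🬕[38;2;35;35;50m[48;2;15;15;25m🬂[38;2;35;35;50m[48;2;15;15;25m🬨[38;2;35;35;50m[48;2;15;15;25m🬂[38;2;35;35;50m[48;2;15;15;25m🬂[38;2;35;35;50m[48;2;15;15;25m🬕[38;2;35;35;50m[48;2;15;15;25m🬂[38;2;255;200;50m[48;2;21;21;33m🬊[38;2;255;200;50m[48;2;15;15;25m🬝[38;2;255;200;50m[48;2;19;19;30m🬀[0m
[38;2;255;200;50m[48;2;23;23;35m🬀[38;2;15;15;25m[48;2;35;35;50m🬰[38;2;35;35;50m[48;2;15;15;25m🬛[38;2;15;15;25m[48;2;35;35;50m🬰[38;2;15;15;25m[48;2;35;35;50m🬐[38;2;15;15;25m[48;2;35;35;50m🬰[38;2;15;15;25m[48;2;35;35;50m🬰[38;2;35;35;50m[48;2;15;15;25m🬛[38;2;15;15;25m[48;2;35;35;50m🬰[38;2;15;15;25m[48;2;35;35;50m🬐[38;2;15;15;25m[48;2;35;35;50m🬰[38;2;15;15;25m[48;2;35;35;50m🬰[0m
[38;2;15;15;25m[48;2;15;15;25m [38;2;15;15;25m[48;2;15;15;25m [38;2;35;35;50m[48;2;15;15;25m▌[38;2;15;15;25m[48;2;15;15;25m [38;2;15;15;25m[48;2;35;35;50m▌[38;2;15;15;25m[48;2;15;15;25m [38;2;15;15;25m[48;2;15;15;25m [38;2;35;35;50m[48;2;15;15;25m▌[38;2;15;15;25m[48;2;15;15;25m [38;2;15;15;25m[48;2;35;35;50m▌[38;2;15;15;25m[48;2;15;15;25m [38;2;15;15;25m[48;2;15;15;25m [0m
</frame>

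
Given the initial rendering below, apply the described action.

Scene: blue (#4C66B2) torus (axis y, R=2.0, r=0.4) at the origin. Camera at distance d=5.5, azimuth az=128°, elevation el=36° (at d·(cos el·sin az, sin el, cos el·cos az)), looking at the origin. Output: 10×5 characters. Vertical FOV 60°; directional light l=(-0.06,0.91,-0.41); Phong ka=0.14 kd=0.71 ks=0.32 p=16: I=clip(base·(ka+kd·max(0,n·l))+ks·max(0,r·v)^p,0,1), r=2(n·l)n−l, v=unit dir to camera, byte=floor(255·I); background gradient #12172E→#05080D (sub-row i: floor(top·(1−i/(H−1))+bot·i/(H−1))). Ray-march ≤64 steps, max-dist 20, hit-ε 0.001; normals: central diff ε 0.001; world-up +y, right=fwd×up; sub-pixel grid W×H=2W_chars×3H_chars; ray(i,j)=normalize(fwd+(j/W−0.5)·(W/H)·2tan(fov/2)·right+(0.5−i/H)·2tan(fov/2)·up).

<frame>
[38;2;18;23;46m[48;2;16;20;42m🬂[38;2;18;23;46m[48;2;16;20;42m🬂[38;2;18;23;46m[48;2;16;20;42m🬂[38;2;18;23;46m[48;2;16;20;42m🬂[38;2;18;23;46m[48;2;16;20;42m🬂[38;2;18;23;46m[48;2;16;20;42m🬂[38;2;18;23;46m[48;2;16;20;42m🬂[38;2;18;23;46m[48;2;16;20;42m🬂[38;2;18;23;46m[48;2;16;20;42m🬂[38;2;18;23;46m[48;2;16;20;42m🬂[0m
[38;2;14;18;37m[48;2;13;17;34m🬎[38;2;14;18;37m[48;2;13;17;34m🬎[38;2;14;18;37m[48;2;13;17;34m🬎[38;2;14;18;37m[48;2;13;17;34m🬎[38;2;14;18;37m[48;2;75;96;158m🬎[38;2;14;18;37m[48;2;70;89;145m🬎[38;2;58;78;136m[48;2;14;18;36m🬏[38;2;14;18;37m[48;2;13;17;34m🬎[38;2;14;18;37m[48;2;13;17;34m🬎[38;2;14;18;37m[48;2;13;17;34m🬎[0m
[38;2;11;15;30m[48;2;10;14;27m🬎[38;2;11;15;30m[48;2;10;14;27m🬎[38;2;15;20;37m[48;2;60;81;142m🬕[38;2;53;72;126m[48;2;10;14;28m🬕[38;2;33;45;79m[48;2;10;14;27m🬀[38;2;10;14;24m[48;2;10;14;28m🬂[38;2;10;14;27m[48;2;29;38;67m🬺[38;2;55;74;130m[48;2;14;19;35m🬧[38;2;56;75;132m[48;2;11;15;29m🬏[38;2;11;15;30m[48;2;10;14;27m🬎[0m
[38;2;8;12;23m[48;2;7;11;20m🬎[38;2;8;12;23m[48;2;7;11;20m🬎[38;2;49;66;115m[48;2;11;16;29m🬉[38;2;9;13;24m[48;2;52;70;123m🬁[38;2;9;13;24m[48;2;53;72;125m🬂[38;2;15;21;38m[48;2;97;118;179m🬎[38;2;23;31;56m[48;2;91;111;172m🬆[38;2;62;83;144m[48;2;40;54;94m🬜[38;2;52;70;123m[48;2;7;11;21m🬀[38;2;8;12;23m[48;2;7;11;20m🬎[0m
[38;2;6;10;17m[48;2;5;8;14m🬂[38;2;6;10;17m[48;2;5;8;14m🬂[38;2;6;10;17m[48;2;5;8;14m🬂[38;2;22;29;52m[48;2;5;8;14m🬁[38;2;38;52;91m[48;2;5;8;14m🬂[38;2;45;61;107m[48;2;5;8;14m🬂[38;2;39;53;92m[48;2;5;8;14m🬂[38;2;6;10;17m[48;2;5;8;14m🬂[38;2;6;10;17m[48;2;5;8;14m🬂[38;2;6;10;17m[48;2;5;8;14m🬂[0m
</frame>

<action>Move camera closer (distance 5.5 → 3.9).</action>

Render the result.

<frame>
[38;2;18;23;46m[48;2;16;20;42m🬂[38;2;18;23;46m[48;2;16;20;42m🬂[38;2;18;23;46m[48;2;16;20;42m🬂[38;2;18;23;46m[48;2;16;20;42m🬂[38;2;18;23;46m[48;2;16;20;42m🬂[38;2;18;23;46m[48;2;16;20;42m🬂[38;2;18;23;46m[48;2;16;20;42m🬂[38;2;18;23;46m[48;2;16;20;42m🬂[38;2;18;23;46m[48;2;16;20;42m🬂[38;2;18;23;46m[48;2;16;20;42m🬂[0m
[38;2;14;18;37m[48;2;13;17;34m🬎[38;2;14;18;37m[48;2;13;17;34m🬎[38;2;14;18;36m[48;2;63;84;148m🬝[38;2;14;18;37m[48;2;67;88;147m🬎[38;2;21;28;53m[48;2;56;75;131m🬡[38;2;21;28;51m[48;2;59;80;140m🬰[38;2;59;80;139m[48;2;21;28;52m🬃[38;2;14;18;37m[48;2;50;67;117m🬎[38;2;14;18;37m[48;2;13;17;34m🬎[38;2;14;18;37m[48;2;13;17;34m🬎[0m
[38;2;11;15;30m[48;2;10;14;27m🬎[38;2;12;16;31m[48;2;56;76;133m🬀[38;2;55;74;130m[48;2;21;28;51m🬕[38;2;40;54;94m[48;2;11;15;28m🬀[38;2;11;15;30m[48;2;10;14;27m🬎[38;2;11;15;30m[48;2;10;14;27m🬎[38;2;11;15;29m[48;2;10;14;26m🬌[38;2;10;14;26m[48;2;27;36;63m🬺[38;2;50;68;119m[48;2;19;26;47m🬨[38;2;62;83;146m[48;2;11;15;29m🬓[0m
[38;2;39;52;92m[48;2;8;12;22m▐[38;2;58;78;137m[48;2;52;70;123m🬬[38;2;8;12;23m[48;2;54;72;127m🬉[38;2;43;58;102m[48;2;8;12;22m🬏[38;2;8;12;23m[48;2;7;11;20m🬎[38;2;8;12;23m[48;2;7;11;20m🬎[38;2;8;12;23m[48;2;7;11;20m🬎[38;2;8;12;23m[48;2;39;53;93m🬎[38;2;19;26;46m[48;2;53;71;124m🬀[38;2;62;84;146m[48;2;58;78;136m🬝[0m
[38;2;15;21;37m[48;2;5;8;14m🬁[38;2;42;56;99m[48;2;5;8;13m🬬[38;2;56;76;134m[48;2;47;63;110m🬎[38;2;59;79;139m[48;2;55;74;130m🬌[38;2;51;68;120m[48;2;62;82;142m🬂[38;2;53;72;126m[48;2;94;115;175m🬎[38;2;61;81;137m[48;2;110;131;192m🬎[38;2;63;83;142m[48;2;110;131;193m🬰[38;2;68;89;151m[48;2;52;70;123m🬎[38;2;52;70;122m[48;2;5;8;13m🬆[0m
</frame>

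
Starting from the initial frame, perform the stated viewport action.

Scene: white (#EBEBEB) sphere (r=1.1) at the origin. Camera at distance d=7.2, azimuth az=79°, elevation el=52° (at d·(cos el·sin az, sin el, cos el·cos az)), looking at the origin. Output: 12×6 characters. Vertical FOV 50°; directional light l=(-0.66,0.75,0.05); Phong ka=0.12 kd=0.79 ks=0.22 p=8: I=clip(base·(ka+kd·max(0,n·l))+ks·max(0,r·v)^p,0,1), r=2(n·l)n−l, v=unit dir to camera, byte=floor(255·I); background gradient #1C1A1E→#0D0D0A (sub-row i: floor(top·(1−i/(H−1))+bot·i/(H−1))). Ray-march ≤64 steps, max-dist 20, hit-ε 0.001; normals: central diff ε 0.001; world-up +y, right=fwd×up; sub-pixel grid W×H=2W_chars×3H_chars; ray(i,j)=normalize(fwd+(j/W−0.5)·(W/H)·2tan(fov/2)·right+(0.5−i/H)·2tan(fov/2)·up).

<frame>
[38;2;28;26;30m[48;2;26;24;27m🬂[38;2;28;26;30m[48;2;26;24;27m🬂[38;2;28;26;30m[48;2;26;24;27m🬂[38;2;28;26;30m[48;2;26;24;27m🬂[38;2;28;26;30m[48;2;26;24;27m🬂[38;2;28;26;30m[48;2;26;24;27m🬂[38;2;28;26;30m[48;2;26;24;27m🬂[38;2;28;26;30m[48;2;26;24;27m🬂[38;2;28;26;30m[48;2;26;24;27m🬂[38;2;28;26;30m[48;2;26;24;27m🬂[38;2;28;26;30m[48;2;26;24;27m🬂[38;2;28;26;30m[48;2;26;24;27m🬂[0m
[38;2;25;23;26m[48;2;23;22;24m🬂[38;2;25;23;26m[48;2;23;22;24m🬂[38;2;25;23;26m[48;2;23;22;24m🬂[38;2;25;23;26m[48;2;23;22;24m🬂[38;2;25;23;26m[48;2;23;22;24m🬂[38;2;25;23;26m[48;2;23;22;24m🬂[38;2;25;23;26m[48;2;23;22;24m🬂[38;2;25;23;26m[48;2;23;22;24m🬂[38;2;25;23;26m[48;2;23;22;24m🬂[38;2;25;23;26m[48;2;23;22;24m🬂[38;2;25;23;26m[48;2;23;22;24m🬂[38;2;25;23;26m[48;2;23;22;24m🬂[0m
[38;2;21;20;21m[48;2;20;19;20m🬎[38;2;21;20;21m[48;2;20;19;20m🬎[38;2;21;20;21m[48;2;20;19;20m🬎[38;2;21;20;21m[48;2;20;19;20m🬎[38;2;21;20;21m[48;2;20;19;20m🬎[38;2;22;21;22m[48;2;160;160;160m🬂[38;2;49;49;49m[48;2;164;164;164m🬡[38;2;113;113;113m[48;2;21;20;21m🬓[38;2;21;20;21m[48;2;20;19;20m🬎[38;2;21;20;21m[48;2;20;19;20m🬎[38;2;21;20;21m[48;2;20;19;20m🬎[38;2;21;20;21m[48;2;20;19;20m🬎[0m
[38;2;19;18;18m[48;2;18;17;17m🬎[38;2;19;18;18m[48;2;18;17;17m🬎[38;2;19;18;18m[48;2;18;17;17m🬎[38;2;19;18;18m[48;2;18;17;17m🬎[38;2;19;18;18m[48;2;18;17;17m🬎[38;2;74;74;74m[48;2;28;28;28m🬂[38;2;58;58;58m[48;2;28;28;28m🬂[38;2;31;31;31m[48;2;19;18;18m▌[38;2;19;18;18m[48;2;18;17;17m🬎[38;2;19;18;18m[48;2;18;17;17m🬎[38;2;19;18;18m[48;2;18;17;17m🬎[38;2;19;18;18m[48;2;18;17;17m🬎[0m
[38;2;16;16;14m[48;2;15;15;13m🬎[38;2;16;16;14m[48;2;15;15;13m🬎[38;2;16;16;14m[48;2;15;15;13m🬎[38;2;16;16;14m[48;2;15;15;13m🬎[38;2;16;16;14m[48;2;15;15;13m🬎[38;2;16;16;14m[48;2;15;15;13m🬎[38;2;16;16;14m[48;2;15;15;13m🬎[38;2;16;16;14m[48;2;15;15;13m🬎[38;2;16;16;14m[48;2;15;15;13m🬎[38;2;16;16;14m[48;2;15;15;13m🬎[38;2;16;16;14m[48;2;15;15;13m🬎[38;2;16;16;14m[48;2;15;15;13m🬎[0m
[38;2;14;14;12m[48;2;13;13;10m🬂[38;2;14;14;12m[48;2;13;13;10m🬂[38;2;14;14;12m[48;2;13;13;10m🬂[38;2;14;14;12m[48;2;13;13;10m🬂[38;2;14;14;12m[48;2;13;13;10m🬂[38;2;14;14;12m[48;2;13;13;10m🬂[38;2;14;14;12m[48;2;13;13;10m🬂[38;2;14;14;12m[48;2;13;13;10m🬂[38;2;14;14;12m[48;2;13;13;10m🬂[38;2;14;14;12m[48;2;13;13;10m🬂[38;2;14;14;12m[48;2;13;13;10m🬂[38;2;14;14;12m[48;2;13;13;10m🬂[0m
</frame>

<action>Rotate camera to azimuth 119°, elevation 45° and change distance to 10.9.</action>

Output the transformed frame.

<frame>
[38;2;28;26;30m[48;2;26;24;27m🬂[38;2;28;26;30m[48;2;26;24;27m🬂[38;2;28;26;30m[48;2;26;24;27m🬂[38;2;28;26;30m[48;2;26;24;27m🬂[38;2;28;26;30m[48;2;26;24;27m🬂[38;2;28;26;30m[48;2;26;24;27m🬂[38;2;28;26;30m[48;2;26;24;27m🬂[38;2;28;26;30m[48;2;26;24;27m🬂[38;2;28;26;30m[48;2;26;24;27m🬂[38;2;28;26;30m[48;2;26;24;27m🬂[38;2;28;26;30m[48;2;26;24;27m🬂[38;2;28;26;30m[48;2;26;24;27m🬂[0m
[38;2;25;23;26m[48;2;23;22;24m🬂[38;2;25;23;26m[48;2;23;22;24m🬂[38;2;25;23;26m[48;2;23;22;24m🬂[38;2;25;23;26m[48;2;23;22;24m🬂[38;2;25;23;26m[48;2;23;22;24m🬂[38;2;25;23;26m[48;2;23;22;24m🬂[38;2;25;23;26m[48;2;23;22;24m🬂[38;2;25;23;26m[48;2;23;22;24m🬂[38;2;25;23;26m[48;2;23;22;24m🬂[38;2;25;23;26m[48;2;23;22;24m🬂[38;2;25;23;26m[48;2;23;22;24m🬂[38;2;25;23;26m[48;2;23;22;24m🬂[0m
[38;2;21;20;21m[48;2;20;19;20m🬎[38;2;21;20;21m[48;2;20;19;20m🬎[38;2;21;20;21m[48;2;20;19;20m🬎[38;2;21;20;21m[48;2;20;19;20m🬎[38;2;21;20;21m[48;2;20;19;20m🬎[38;2;21;20;21m[48;2;102;102;102m🬝[38;2;21;20;21m[48;2;158;158;158m🬎[38;2;21;20;21m[48;2;20;19;20m🬎[38;2;21;20;21m[48;2;20;19;20m🬎[38;2;21;20;21m[48;2;20;19;20m🬎[38;2;21;20;21m[48;2;20;19;20m🬎[38;2;21;20;21m[48;2;20;19;20m🬎[0m
[38;2;19;18;18m[48;2;18;17;17m🬎[38;2;19;18;18m[48;2;18;17;17m🬎[38;2;19;18;18m[48;2;18;17;17m🬎[38;2;19;18;18m[48;2;18;17;17m🬎[38;2;19;18;18m[48;2;18;17;17m🬎[38;2;28;28;28m[48;2;18;17;17m🬉[38;2;58;58;58m[48;2;23;22;22m🬂[38;2;19;18;18m[48;2;18;17;17m🬎[38;2;19;18;18m[48;2;18;17;17m🬎[38;2;19;18;18m[48;2;18;17;17m🬎[38;2;19;18;18m[48;2;18;17;17m🬎[38;2;19;18;18m[48;2;18;17;17m🬎[0m
[38;2;16;16;14m[48;2;15;15;13m🬎[38;2;16;16;14m[48;2;15;15;13m🬎[38;2;16;16;14m[48;2;15;15;13m🬎[38;2;16;16;14m[48;2;15;15;13m🬎[38;2;16;16;14m[48;2;15;15;13m🬎[38;2;16;16;14m[48;2;15;15;13m🬎[38;2;16;16;14m[48;2;15;15;13m🬎[38;2;16;16;14m[48;2;15;15;13m🬎[38;2;16;16;14m[48;2;15;15;13m🬎[38;2;16;16;14m[48;2;15;15;13m🬎[38;2;16;16;14m[48;2;15;15;13m🬎[38;2;16;16;14m[48;2;15;15;13m🬎[0m
[38;2;14;14;12m[48;2;13;13;10m🬂[38;2;14;14;12m[48;2;13;13;10m🬂[38;2;14;14;12m[48;2;13;13;10m🬂[38;2;14;14;12m[48;2;13;13;10m🬂[38;2;14;14;12m[48;2;13;13;10m🬂[38;2;14;14;12m[48;2;13;13;10m🬂[38;2;14;14;12m[48;2;13;13;10m🬂[38;2;14;14;12m[48;2;13;13;10m🬂[38;2;14;14;12m[48;2;13;13;10m🬂[38;2;14;14;12m[48;2;13;13;10m🬂[38;2;14;14;12m[48;2;13;13;10m🬂[38;2;14;14;12m[48;2;13;13;10m🬂[0m
</frame>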